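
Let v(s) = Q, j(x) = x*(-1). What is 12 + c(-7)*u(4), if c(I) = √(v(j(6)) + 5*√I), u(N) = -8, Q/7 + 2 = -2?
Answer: 12 - 8*√(-28 + 5*I*√7) ≈ 2.2549 - 43.439*I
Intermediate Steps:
Q = -28 (Q = -14 + 7*(-2) = -14 - 14 = -28)
j(x) = -x
v(s) = -28
c(I) = √(-28 + 5*√I)
12 + c(-7)*u(4) = 12 + √(-28 + 5*√(-7))*(-8) = 12 + √(-28 + 5*(I*√7))*(-8) = 12 + √(-28 + 5*I*√7)*(-8) = 12 - 8*√(-28 + 5*I*√7)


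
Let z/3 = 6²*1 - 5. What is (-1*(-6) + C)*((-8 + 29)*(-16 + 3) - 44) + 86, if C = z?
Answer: -31297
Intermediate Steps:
z = 93 (z = 3*(6²*1 - 5) = 3*(36*1 - 5) = 3*(36 - 5) = 3*31 = 93)
C = 93
(-1*(-6) + C)*((-8 + 29)*(-16 + 3) - 44) + 86 = (-1*(-6) + 93)*((-8 + 29)*(-16 + 3) - 44) + 86 = (6 + 93)*(21*(-13) - 44) + 86 = 99*(-273 - 44) + 86 = 99*(-317) + 86 = -31383 + 86 = -31297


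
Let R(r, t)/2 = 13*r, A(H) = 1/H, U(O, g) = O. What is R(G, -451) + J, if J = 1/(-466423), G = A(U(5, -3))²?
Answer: 12126973/11660575 ≈ 1.0400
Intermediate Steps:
A(H) = 1/H
G = 1/25 (G = (1/5)² = (⅕)² = 1/25 ≈ 0.040000)
R(r, t) = 26*r (R(r, t) = 2*(13*r) = 26*r)
J = -1/466423 ≈ -2.1440e-6
R(G, -451) + J = 26*(1/25) - 1/466423 = 26/25 - 1/466423 = 12126973/11660575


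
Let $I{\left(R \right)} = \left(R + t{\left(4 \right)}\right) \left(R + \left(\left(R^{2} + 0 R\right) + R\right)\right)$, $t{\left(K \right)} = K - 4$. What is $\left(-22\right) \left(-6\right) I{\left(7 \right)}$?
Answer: $58212$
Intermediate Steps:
$t{\left(K \right)} = -4 + K$
$I{\left(R \right)} = R \left(R^{2} + 2 R\right)$ ($I{\left(R \right)} = \left(R + \left(-4 + 4\right)\right) \left(R + \left(\left(R^{2} + 0 R\right) + R\right)\right) = \left(R + 0\right) \left(R + \left(\left(R^{2} + 0\right) + R\right)\right) = R \left(R + \left(R^{2} + R\right)\right) = R \left(R + \left(R + R^{2}\right)\right) = R \left(R^{2} + 2 R\right)$)
$\left(-22\right) \left(-6\right) I{\left(7 \right)} = \left(-22\right) \left(-6\right) 7^{2} \left(2 + 7\right) = 132 \cdot 49 \cdot 9 = 132 \cdot 441 = 58212$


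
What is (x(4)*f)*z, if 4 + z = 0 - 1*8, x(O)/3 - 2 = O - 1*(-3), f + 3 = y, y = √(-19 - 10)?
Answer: 972 - 324*I*√29 ≈ 972.0 - 1744.8*I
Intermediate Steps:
y = I*√29 (y = √(-29) = I*√29 ≈ 5.3852*I)
f = -3 + I*√29 ≈ -3.0 + 5.3852*I
x(O) = 15 + 3*O (x(O) = 6 + 3*(O - 1*(-3)) = 6 + 3*(O + 3) = 6 + 3*(3 + O) = 6 + (9 + 3*O) = 15 + 3*O)
z = -12 (z = -4 + (0 - 1*8) = -4 + (0 - 8) = -4 - 8 = -12)
(x(4)*f)*z = ((15 + 3*4)*(-3 + I*√29))*(-12) = ((15 + 12)*(-3 + I*√29))*(-12) = (27*(-3 + I*√29))*(-12) = (-81 + 27*I*√29)*(-12) = 972 - 324*I*√29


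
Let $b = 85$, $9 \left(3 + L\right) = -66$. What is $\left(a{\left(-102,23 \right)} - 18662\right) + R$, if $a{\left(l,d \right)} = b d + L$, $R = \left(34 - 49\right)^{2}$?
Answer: $- \frac{49477}{3} \approx -16492.0$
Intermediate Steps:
$L = - \frac{31}{3}$ ($L = -3 + \frac{1}{9} \left(-66\right) = -3 - \frac{22}{3} = - \frac{31}{3} \approx -10.333$)
$R = 225$ ($R = \left(-15\right)^{2} = 225$)
$a{\left(l,d \right)} = - \frac{31}{3} + 85 d$ ($a{\left(l,d \right)} = 85 d - \frac{31}{3} = - \frac{31}{3} + 85 d$)
$\left(a{\left(-102,23 \right)} - 18662\right) + R = \left(\left(- \frac{31}{3} + 85 \cdot 23\right) - 18662\right) + 225 = \left(\left(- \frac{31}{3} + 1955\right) - 18662\right) + 225 = \left(\frac{5834}{3} - 18662\right) + 225 = - \frac{50152}{3} + 225 = - \frac{49477}{3}$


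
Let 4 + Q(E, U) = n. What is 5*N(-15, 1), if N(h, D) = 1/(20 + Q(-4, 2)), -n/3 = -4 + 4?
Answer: 5/16 ≈ 0.31250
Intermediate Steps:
n = 0 (n = -3*(-4 + 4) = -3*0 = 0)
Q(E, U) = -4 (Q(E, U) = -4 + 0 = -4)
N(h, D) = 1/16 (N(h, D) = 1/(20 - 4) = 1/16)
5*N(-15, 1) = 5*(1/16) = 5/16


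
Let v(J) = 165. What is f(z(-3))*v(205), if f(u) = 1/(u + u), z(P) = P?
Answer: -55/2 ≈ -27.500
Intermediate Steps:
f(u) = 1/(2*u)
f(z(-3))*v(205) = ((½)/(-3))*165 = ((½)*(-⅓))*165 = -⅙*165 = -55/2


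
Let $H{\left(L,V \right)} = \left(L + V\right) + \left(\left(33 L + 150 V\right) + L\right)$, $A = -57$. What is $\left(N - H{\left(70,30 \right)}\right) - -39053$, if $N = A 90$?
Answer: $26943$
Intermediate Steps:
$H{\left(L,V \right)} = 35 L + 151 V$ ($H{\left(L,V \right)} = \left(L + V\right) + \left(34 L + 150 V\right) = 35 L + 151 V$)
$N = -5130$ ($N = \left(-57\right) 90 = -5130$)
$\left(N - H{\left(70,30 \right)}\right) - -39053 = \left(-5130 - \left(35 \cdot 70 + 151 \cdot 30\right)\right) - -39053 = \left(-5130 - \left(2450 + 4530\right)\right) + 39053 = \left(-5130 - 6980\right) + 39053 = -12110 + 39053 = 26943$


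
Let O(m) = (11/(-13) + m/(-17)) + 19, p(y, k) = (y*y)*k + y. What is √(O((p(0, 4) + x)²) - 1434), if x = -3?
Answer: I*√69177199/221 ≈ 37.635*I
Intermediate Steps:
p(y, k) = y + k*y² (p(y, k) = y²*k + y = k*y² + y = y + k*y²)
O(m) = 236/13 - m/17 (O(m) = (11*(-1/13) + m*(-1/17)) + 19 = (-11/13 - m/17) + 19 = 236/13 - m/17)
√(O((p(0, 4) + x)²) - 1434) = √((236/13 - (0*(1 + 4*0) - 3)²/17) - 1434) = √((236/13 - (0*(1 + 0) - 3)²/17) - 1434) = √((236/13 - (0*1 - 3)²/17) - 1434) = √((236/13 - (0 - 3)²/17) - 1434) = √((236/13 - 1/17*(-3)²) - 1434) = √((236/13 - 1/17*9) - 1434) = √((236/13 - 9/17) - 1434) = √(3895/221 - 1434) = √(-313019/221) = I*√69177199/221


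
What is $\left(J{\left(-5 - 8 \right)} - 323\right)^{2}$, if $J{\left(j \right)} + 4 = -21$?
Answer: $121104$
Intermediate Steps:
$J{\left(j \right)} = -25$ ($J{\left(j \right)} = -4 - 21 = -25$)
$\left(J{\left(-5 - 8 \right)} - 323\right)^{2} = \left(-25 - 323\right)^{2} = \left(-348\right)^{2} = 121104$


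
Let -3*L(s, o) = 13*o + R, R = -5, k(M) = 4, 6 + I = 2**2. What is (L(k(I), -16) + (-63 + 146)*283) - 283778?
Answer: -260218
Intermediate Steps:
I = -2 (I = -6 + 2**2 = -6 + 4 = -2)
L(s, o) = 5/3 - 13*o/3 (L(s, o) = -(13*o - 5)/3 = -(-5 + 13*o)/3 = 5/3 - 13*o/3)
(L(k(I), -16) + (-63 + 146)*283) - 283778 = ((5/3 - 13/3*(-16)) + (-63 + 146)*283) - 283778 = ((5/3 + 208/3) + 83*283) - 283778 = (71 + 23489) - 283778 = 23560 - 283778 = -260218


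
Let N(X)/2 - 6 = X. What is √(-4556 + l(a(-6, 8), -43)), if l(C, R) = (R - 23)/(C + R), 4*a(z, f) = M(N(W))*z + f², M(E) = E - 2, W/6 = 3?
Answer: I*√72885/4 ≈ 67.493*I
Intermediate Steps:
W = 18 (W = 6*3 = 18)
N(X) = 12 + 2*X
M(E) = -2 + E
a(z, f) = f²/4 + 23*z/2 (a(z, f) = ((-2 + (12 + 2*18))*z + f²)/4 = ((-2 + (12 + 36))*z + f²)/4 = ((-2 + 48)*z + f²)/4 = (46*z + f²)/4 = (f² + 46*z)/4 = f²/4 + 23*z/2)
l(C, R) = (-23 + R)/(C + R)
√(-4556 + l(a(-6, 8), -43)) = √(-4556 + (-23 - 43)/(((¼)*8² + (23/2)*(-6)) - 43)) = √(-4556 - 66/(((¼)*64 - 69) - 43)) = √(-4556 - 66/((16 - 69) - 43)) = √(-4556 - 66/(-53 - 43)) = √(-4556 - 66/(-96)) = √(-4556 - 1/96*(-66)) = √(-4556 + 11/16) = √(-72885/16) = I*√72885/4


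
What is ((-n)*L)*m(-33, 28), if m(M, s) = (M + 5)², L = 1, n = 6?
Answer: -4704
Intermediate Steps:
m(M, s) = (5 + M)²
((-n)*L)*m(-33, 28) = (-1*6*1)*(5 - 33)² = -6*1*(-28)² = -6*784 = -4704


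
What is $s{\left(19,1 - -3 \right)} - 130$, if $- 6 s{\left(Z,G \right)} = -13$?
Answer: $- \frac{767}{6} \approx -127.83$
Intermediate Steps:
$s{\left(Z,G \right)} = \frac{13}{6}$ ($s{\left(Z,G \right)} = \left(- \frac{1}{6}\right) \left(-13\right) = \frac{13}{6}$)
$s{\left(19,1 - -3 \right)} - 130 = \frac{13}{6} - 130 = - \frac{767}{6}$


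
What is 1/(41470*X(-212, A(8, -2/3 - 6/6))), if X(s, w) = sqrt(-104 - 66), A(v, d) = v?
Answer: -I*sqrt(170)/7049900 ≈ -1.8494e-6*I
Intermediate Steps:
X(s, w) = I*sqrt(170) (X(s, w) = sqrt(-170) = I*sqrt(170))
1/(41470*X(-212, A(8, -2/3 - 6/6))) = 1/(41470*((I*sqrt(170)))) = (-I*sqrt(170)/170)/41470 = -I*sqrt(170)/7049900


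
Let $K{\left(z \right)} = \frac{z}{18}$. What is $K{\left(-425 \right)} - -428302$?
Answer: $\frac{7709011}{18} \approx 4.2828 \cdot 10^{5}$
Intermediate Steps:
$K{\left(z \right)} = \frac{z}{18}$
$K{\left(-425 \right)} - -428302 = \frac{1}{18} \left(-425\right) - -428302 = - \frac{425}{18} + 428302 = \frac{7709011}{18}$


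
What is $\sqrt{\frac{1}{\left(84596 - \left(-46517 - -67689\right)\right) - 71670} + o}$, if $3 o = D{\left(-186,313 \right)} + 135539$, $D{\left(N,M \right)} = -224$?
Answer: $\frac{\sqrt{3066982845934}}{8246} \approx 212.38$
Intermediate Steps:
$o = 45105$ ($o = \frac{-224 + 135539}{3} = \frac{1}{3} \cdot 135315 = 45105$)
$\sqrt{\frac{1}{\left(84596 - \left(-46517 - -67689\right)\right) - 71670} + o} = \sqrt{\frac{1}{\left(84596 - \left(-46517 - -67689\right)\right) - 71670} + 45105} = \sqrt{\frac{1}{\left(84596 - \left(-46517 + 67689\right)\right) - 71670} + 45105} = \sqrt{\frac{1}{\left(84596 - 21172\right) - 71670} + 45105} = \sqrt{\frac{1}{63424 - 71670} + 45105} = \sqrt{\frac{1}{-8246} + 45105} = \sqrt{- \frac{1}{8246} + 45105} = \sqrt{\frac{371935829}{8246}} = \frac{\sqrt{3066982845934}}{8246}$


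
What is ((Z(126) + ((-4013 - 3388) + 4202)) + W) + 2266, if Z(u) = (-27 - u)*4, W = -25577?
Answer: -27122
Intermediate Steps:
Z(u) = -108 - 4*u
((Z(126) + ((-4013 - 3388) + 4202)) + W) + 2266 = (((-108 - 4*126) + ((-4013 - 3388) + 4202)) - 25577) + 2266 = (((-108 - 504) + (-7401 + 4202)) - 25577) + 2266 = ((-612 - 3199) - 25577) + 2266 = (-3811 - 25577) + 2266 = -29388 + 2266 = -27122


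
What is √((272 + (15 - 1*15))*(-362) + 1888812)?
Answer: 2*√447587 ≈ 1338.0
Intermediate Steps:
√((272 + (15 - 1*15))*(-362) + 1888812) = √((272 + (15 - 15))*(-362) + 1888812) = √((272 + 0)*(-362) + 1888812) = √(272*(-362) + 1888812) = √(-98464 + 1888812) = √1790348 = 2*√447587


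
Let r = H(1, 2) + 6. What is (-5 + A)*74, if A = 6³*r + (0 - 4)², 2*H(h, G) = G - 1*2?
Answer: 96718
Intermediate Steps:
H(h, G) = -1 + G/2 (H(h, G) = (G - 1*2)/2 = (G - 2)/2 = (-2 + G)/2 = -1 + G/2)
r = 6 (r = (-1 + (½)*2) + 6 = (-1 + 1) + 6 = 0 + 6 = 6)
A = 1312 (A = 6³*6 + (0 - 4)² = 216*6 + (-4)² = 1296 + 16 = 1312)
(-5 + A)*74 = (-5 + 1312)*74 = 1307*74 = 96718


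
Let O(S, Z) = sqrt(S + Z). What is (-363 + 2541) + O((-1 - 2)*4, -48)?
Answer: 2178 + 2*I*sqrt(15) ≈ 2178.0 + 7.746*I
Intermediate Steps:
(-363 + 2541) + O((-1 - 2)*4, -48) = (-363 + 2541) + sqrt((-1 - 2)*4 - 48) = 2178 + sqrt(-3*4 - 48) = 2178 + sqrt(-12 - 48) = 2178 + sqrt(-60) = 2178 + 2*I*sqrt(15)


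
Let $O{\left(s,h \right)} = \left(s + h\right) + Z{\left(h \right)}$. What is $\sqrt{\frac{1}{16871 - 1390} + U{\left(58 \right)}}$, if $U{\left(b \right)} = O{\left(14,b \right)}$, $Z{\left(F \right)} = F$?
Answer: $\frac{\sqrt{31155992411}}{15481} \approx 11.402$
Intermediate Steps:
$O{\left(s,h \right)} = s + 2 h$ ($O{\left(s,h \right)} = \left(s + h\right) + h = \left(h + s\right) + h = s + 2 h$)
$U{\left(b \right)} = 14 + 2 b$
$\sqrt{\frac{1}{16871 - 1390} + U{\left(58 \right)}} = \sqrt{\frac{1}{16871 - 1390} + \left(14 + 2 \cdot 58\right)} = \sqrt{\frac{1}{15481} + \left(14 + 116\right)} = \sqrt{\frac{1}{15481} + 130} = \sqrt{\frac{2012531}{15481}} = \frac{\sqrt{31155992411}}{15481}$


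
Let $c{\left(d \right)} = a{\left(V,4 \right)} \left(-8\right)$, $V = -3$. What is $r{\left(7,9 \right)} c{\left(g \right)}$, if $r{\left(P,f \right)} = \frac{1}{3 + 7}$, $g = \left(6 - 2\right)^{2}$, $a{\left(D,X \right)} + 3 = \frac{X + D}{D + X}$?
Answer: $\frac{8}{5} \approx 1.6$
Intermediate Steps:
$a{\left(D,X \right)} = -2$ ($a{\left(D,X \right)} = -3 + \frac{X + D}{D + X} = -3 + \frac{D + X}{D + X} = -3 + 1 = -2$)
$g = 16$ ($g = 4^{2} = 16$)
$c{\left(d \right)} = 16$ ($c{\left(d \right)} = \left(-2\right) \left(-8\right) = 16$)
$r{\left(P,f \right)} = \frac{1}{10}$
$r{\left(7,9 \right)} c{\left(g \right)} = \frac{1}{10} \cdot 16 = \frac{8}{5}$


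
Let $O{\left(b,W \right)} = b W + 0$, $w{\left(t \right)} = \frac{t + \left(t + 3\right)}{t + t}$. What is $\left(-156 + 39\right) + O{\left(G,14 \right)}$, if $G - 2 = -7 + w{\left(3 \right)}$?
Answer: $-166$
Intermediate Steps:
$w{\left(t \right)} = \frac{3 + 2 t}{2 t}$ ($w{\left(t \right)} = \frac{t + \left(3 + t\right)}{2 t} = \left(3 + 2 t\right) \frac{1}{2 t} = \frac{3 + 2 t}{2 t}$)
$G = - \frac{7}{2}$ ($G = 2 - \left(7 - \frac{\frac{3}{2} + 3}{3}\right) = 2 + \left(-7 + \frac{1}{3} \cdot \frac{9}{2}\right) = 2 + \left(-7 + \frac{3}{2}\right) = 2 - \frac{11}{2} = - \frac{7}{2} \approx -3.5$)
$O{\left(b,W \right)} = W b$ ($O{\left(b,W \right)} = W b + 0 = W b$)
$\left(-156 + 39\right) + O{\left(G,14 \right)} = \left(-156 + 39\right) + 14 \left(- \frac{7}{2}\right) = -117 - 49 = -166$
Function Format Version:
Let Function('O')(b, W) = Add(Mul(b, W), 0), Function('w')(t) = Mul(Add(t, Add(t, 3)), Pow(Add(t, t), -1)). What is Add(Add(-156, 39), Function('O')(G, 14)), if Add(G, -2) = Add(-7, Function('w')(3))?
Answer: -166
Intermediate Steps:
Function('w')(t) = Mul(Rational(1, 2), Pow(t, -1), Add(3, Mul(2, t))) (Function('w')(t) = Mul(Add(t, Add(3, t)), Pow(Mul(2, t), -1)) = Mul(Add(3, Mul(2, t)), Mul(Rational(1, 2), Pow(t, -1))) = Mul(Rational(1, 2), Pow(t, -1), Add(3, Mul(2, t))))
G = Rational(-7, 2) (G = Add(2, Add(-7, Mul(Pow(3, -1), Add(Rational(3, 2), 3)))) = Add(2, Add(-7, Mul(Rational(1, 3), Rational(9, 2)))) = Add(2, Add(-7, Rational(3, 2))) = Add(2, Rational(-11, 2)) = Rational(-7, 2) ≈ -3.5000)
Function('O')(b, W) = Mul(W, b) (Function('O')(b, W) = Add(Mul(W, b), 0) = Mul(W, b))
Add(Add(-156, 39), Function('O')(G, 14)) = Add(Add(-156, 39), Mul(14, Rational(-7, 2))) = Add(-117, -49) = -166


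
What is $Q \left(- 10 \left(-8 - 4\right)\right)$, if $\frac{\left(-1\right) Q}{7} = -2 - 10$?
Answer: $10080$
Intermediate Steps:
$Q = 84$ ($Q = - 7 \left(-2 - 10\right) = \left(-7\right) \left(-12\right) = 84$)
$Q \left(- 10 \left(-8 - 4\right)\right) = 84 \left(- 10 \left(-8 - 4\right)\right) = 84 \left(\left(-10\right) \left(-12\right)\right) = 84 \cdot 120 = 10080$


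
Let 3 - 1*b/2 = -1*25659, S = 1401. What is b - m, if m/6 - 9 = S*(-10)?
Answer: 135330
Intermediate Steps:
m = -84006 (m = 54 + 6*(1401*(-10)) = 54 + 6*(-14010) = 54 - 84060 = -84006)
b = 51324 (b = 6 - (-2)*25659 = 6 - 2*(-25659) = 6 + 51318 = 51324)
b - m = 51324 - 1*(-84006) = 51324 + 84006 = 135330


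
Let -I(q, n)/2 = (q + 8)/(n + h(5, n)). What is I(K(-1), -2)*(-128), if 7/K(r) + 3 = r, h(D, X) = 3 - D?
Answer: -400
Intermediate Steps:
K(r) = 7/(-3 + r)
I(q, n) = -2*(8 + q)/(-2 + n) (I(q, n) = -2*(q + 8)/(n + (3 - 1*5)) = -2*(8 + q)/(n + (3 - 5)) = -2*(8 + q)/(n - 2) = -2*(8 + q)/(-2 + n))
I(K(-1), -2)*(-128) = (2*(-8 - 7/(-3 - 1))/(-2 - 2))*(-128) = (2*(-8 - 7/(-4))/(-4))*(-128) = (2*(-¼)*(-8 - 7*(-1)/4))*(-128) = (2*(-¼)*(-8 - 1*(-7/4)))*(-128) = (2*(-¼)*(-8 + 7/4))*(-128) = (2*(-¼)*(-25/4))*(-128) = (25/8)*(-128) = -400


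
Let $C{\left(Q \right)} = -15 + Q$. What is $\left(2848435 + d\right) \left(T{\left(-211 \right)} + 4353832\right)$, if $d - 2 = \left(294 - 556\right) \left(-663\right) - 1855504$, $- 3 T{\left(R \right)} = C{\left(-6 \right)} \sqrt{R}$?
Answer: $5079350210648 + 8166473 i \sqrt{211} \approx 5.0794 \cdot 10^{12} + 1.1862 \cdot 10^{8} i$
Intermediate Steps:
$T{\left(R \right)} = 7 \sqrt{R}$ ($T{\left(R \right)} = - \frac{\left(-15 - 6\right) \sqrt{R}}{3} = - \frac{\left(-21\right) \sqrt{R}}{3} = 7 \sqrt{R}$)
$d = -1681796$ ($d = 2 - \left(1855504 - \left(294 - 556\right) \left(-663\right)\right) = 2 - 1681798 = -1681796$)
$\left(2848435 + d\right) \left(T{\left(-211 \right)} + 4353832\right) = \left(2848435 - 1681796\right) \left(7 \sqrt{-211} + 4353832\right) = 1166639 \left(7 i \sqrt{211} + 4353832\right) = 1166639 \left(4353832 + 7 i \sqrt{211}\right) = 5079350210648 + 8166473 i \sqrt{211}$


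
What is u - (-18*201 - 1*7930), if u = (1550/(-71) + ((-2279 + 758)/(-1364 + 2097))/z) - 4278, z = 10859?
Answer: 4096193431149/565134937 ≈ 7248.2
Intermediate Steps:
u = -2429984821327/565134937 (u = (1550/(-71) + ((-2279 + 758)/(-1364 + 2097))/10859) - 4278 = (1550*(-1/71) - 1521/733*(1/10859)) - 4278 = (-1550/71 - 1521*1/733*(1/10859)) - 4278 = (-1550/71 - 1521/733*1/10859) - 4278 = (-1550/71 - 1521/7959647) - 4278 = -12337560841/565134937 - 4278 = -2429984821327/565134937 ≈ -4299.8)
u - (-18*201 - 1*7930) = -2429984821327/565134937 - (-18*201 - 1*7930) = -2429984821327/565134937 - (-3618 - 7930) = -2429984821327/565134937 - 1*(-11548) = -2429984821327/565134937 + 11548 = 4096193431149/565134937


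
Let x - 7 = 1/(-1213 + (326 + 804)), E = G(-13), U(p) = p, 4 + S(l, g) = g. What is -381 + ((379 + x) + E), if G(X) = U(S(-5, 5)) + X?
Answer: -582/83 ≈ -7.0120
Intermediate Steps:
S(l, g) = -4 + g
G(X) = 1 + X (G(X) = (-4 + 5) + X = 1 + X)
E = -12 (E = 1 - 13 = -12)
x = 580/83 (x = 7 + 1/(-1213 + (326 + 804)) = 7 + 1/(-1213 + 1130) = 7 + 1/(-83) = 7 - 1/83 = 580/83 ≈ 6.9880)
-381 + ((379 + x) + E) = -381 + ((379 + 580/83) - 12) = -381 + (32037/83 - 12) = -381 + 31041/83 = -582/83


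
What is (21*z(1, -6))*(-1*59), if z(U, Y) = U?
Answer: -1239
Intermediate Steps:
(21*z(1, -6))*(-1*59) = (21*1)*(-1*59) = 21*(-59) = -1239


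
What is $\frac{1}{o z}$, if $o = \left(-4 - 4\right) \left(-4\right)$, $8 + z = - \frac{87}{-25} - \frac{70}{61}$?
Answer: $- \frac{1525}{276576} \approx -0.0055139$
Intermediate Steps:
$z = - \frac{8643}{1525}$ ($z = -8 - \left(- \frac{87}{25} + \frac{70}{61}\right) = -8 - - \frac{3557}{1525} = -8 + \left(\frac{87}{25} - \frac{70}{61}\right) = -8 + \frac{3557}{1525} = - \frac{8643}{1525} \approx -5.6675$)
$o = 32$ ($o = \left(-8\right) \left(-4\right) = 32$)
$\frac{1}{o z} = \frac{1}{32 \left(- \frac{8643}{1525}\right)} = \frac{1}{- \frac{276576}{1525}} = - \frac{1525}{276576}$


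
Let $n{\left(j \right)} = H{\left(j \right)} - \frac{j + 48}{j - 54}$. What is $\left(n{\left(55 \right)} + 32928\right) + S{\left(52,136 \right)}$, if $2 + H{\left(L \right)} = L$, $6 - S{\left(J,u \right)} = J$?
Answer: $32832$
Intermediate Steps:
$S{\left(J,u \right)} = 6 - J$
$H{\left(L \right)} = -2 + L$
$n{\left(j \right)} = -2 + j - \frac{48 + j}{-54 + j}$ ($n{\left(j \right)} = \left(-2 + j\right) - \frac{j + 48}{j - 54} = \left(-2 + j\right) - \frac{48 + j}{-54 + j} = -2 + j - \frac{48 + j}{-54 + j}$)
$\left(n{\left(55 \right)} + 32928\right) + S{\left(52,136 \right)} = \left(\frac{60 + 55^{2} - 3135}{-54 + 55} + 32928\right) + \left(6 - 52\right) = \left(\frac{60 + 3025 - 3135}{1} + 32928\right) + \left(6 - 52\right) = \left(1 \left(-50\right) + 32928\right) - 46 = \left(-50 + 32928\right) - 46 = 32878 - 46 = 32832$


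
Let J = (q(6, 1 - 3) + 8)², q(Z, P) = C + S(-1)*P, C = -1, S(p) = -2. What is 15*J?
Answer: 1815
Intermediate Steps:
q(Z, P) = -1 - 2*P
J = 121 (J = ((-1 - 2*(1 - 3)) + 8)² = ((-1 - 2*(-2)) + 8)² = ((-1 + 4) + 8)² = (3 + 8)² = 11² = 121)
15*J = 15*121 = 1815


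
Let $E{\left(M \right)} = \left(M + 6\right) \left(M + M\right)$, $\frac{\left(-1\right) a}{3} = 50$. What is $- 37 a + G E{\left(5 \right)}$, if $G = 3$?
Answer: $5880$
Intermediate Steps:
$a = -150$ ($a = \left(-3\right) 50 = -150$)
$E{\left(M \right)} = 2 M \left(6 + M\right)$ ($E{\left(M \right)} = \left(6 + M\right) 2 M = 2 M \left(6 + M\right)$)
$- 37 a + G E{\left(5 \right)} = \left(-37\right) \left(-150\right) + 3 \cdot 2 \cdot 5 \left(6 + 5\right) = 5550 + 3 \cdot 2 \cdot 5 \cdot 11 = 5550 + 3 \cdot 110 = 5550 + 330 = 5880$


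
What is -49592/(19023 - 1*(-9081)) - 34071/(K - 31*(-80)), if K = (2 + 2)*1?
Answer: -15009971/969588 ≈ -15.481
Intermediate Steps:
K = 4 (K = 4*1 = 4)
-49592/(19023 - 1*(-9081)) - 34071/(K - 31*(-80)) = -49592/(19023 - 1*(-9081)) - 34071/(4 - 31*(-80)) = -49592/(19023 + 9081) - 34071/(4 + 2480) = -49592/28104 - 34071/2484 = -49592*1/28104 - 34071*1/2484 = -6199/3513 - 11357/828 = -15009971/969588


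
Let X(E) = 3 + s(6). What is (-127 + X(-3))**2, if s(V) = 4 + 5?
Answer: 13225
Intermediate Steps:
s(V) = 9
X(E) = 12 (X(E) = 3 + 9 = 12)
(-127 + X(-3))**2 = (-127 + 12)**2 = (-115)**2 = 13225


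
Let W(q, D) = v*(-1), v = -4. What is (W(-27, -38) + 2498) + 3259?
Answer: 5761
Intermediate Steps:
W(q, D) = 4 (W(q, D) = -4*(-1) = 4)
(W(-27, -38) + 2498) + 3259 = (4 + 2498) + 3259 = 2502 + 3259 = 5761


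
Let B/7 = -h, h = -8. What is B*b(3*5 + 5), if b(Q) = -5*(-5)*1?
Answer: 1400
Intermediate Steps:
B = 56 (B = 7*(-1*(-8)) = 7*8 = 56)
b(Q) = 25 (b(Q) = 25*1 = 25)
B*b(3*5 + 5) = 56*25 = 1400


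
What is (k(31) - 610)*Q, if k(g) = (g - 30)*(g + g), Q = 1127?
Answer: -617596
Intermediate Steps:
k(g) = 2*g*(-30 + g) (k(g) = (-30 + g)*(2*g) = 2*g*(-30 + g))
(k(31) - 610)*Q = (2*31*(-30 + 31) - 610)*1127 = (2*31*1 - 610)*1127 = (62 - 610)*1127 = -548*1127 = -617596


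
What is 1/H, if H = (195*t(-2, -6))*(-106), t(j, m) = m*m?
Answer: -1/744120 ≈ -1.3439e-6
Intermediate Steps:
t(j, m) = m²
H = -744120 (H = (195*(-6)²)*(-106) = (195*36)*(-106) = 7020*(-106) = -744120)
1/H = 1/(-744120) = -1/744120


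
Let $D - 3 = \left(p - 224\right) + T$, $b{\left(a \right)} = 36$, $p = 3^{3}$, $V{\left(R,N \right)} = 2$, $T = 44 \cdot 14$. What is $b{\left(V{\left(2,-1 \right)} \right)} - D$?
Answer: $-386$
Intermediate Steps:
$T = 616$
$p = 27$
$D = 422$ ($D = 3 + \left(\left(27 - 224\right) + 616\right) = 3 + \left(-197 + 616\right) = 3 + 419 = 422$)
$b{\left(V{\left(2,-1 \right)} \right)} - D = 36 - 422 = -386$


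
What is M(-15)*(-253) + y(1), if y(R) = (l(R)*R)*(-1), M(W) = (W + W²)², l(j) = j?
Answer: -11157301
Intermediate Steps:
y(R) = -R² (y(R) = (R*R)*(-1) = R²*(-1) = -R²)
M(-15)*(-253) + y(1) = ((-15)²*(1 - 15)²)*(-253) - 1*1² = (225*(-14)²)*(-253) - 1*1 = (225*196)*(-253) - 1 = 44100*(-253) - 1 = -11157300 - 1 = -11157301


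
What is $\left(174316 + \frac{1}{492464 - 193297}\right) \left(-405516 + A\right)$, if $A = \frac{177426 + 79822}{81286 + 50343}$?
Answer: $- \frac{2783610213712360332268}{39379053043} \approx -7.0688 \cdot 10^{10}$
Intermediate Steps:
$A = \frac{257248}{131629} \approx 1.9543$
$\left(174316 + \frac{1}{492464 - 193297}\right) \left(-405516 + A\right) = \left(174316 + \frac{1}{492464 - 193297}\right) \left(-405516 + \frac{257248}{131629}\right) = \left(174316 + \frac{1}{299167}\right) \left(- \frac{53377408316}{131629}\right) = \frac{52149594773}{299167} \left(- \frac{53377408316}{131629}\right) = - \frac{2783610213712360332268}{39379053043}$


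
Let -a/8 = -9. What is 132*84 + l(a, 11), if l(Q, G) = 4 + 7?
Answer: 11099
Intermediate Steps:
a = 72 (a = -8*(-9) = 72)
l(Q, G) = 11
132*84 + l(a, 11) = 132*84 + 11 = 11088 + 11 = 11099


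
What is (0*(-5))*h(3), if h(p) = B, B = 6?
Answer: 0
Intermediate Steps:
h(p) = 6
(0*(-5))*h(3) = (0*(-5))*6 = 0*6 = 0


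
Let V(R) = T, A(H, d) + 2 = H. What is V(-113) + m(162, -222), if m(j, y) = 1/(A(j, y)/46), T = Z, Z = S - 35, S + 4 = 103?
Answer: 5143/80 ≈ 64.287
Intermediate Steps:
S = 99 (S = -4 + 103 = 99)
A(H, d) = -2 + H
Z = 64 (Z = 99 - 35 = 64)
T = 64
m(j, y) = 1/(-1/23 + j/46) (m(j, y) = 1/((-2 + j)/46) = 1/((-2 + j)*(1/46)) = 1/(-1/23 + j/46))
V(R) = 64
V(-113) + m(162, -222) = 64 + 46/(-2 + 162) = 64 + 46/160 = 64 + 46*(1/160) = 64 + 23/80 = 5143/80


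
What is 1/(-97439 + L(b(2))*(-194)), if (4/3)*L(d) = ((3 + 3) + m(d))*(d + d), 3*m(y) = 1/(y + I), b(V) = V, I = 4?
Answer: -3/302890 ≈ -9.9046e-6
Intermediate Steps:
m(y) = 1/(3*(4 + y)) (m(y) = 1/(3*(y + 4)) = 1/(3*(4 + y)))
L(d) = 3*d*(6 + 1/(3*(4 + d)))/2 (L(d) = 3*(((3 + 3) + 1/(3*(4 + d)))*(d + d))/4 = 3*((6 + 1/(3*(4 + d)))*(2*d))/4 = 3*(2*d*(6 + 1/(3*(4 + d))))/4 = 3*d*(6 + 1/(3*(4 + d)))/2)
1/(-97439 + L(b(2))*(-194)) = 1/(-97439 + ((½)*2*(73 + 18*2)/(4 + 2))*(-194)) = 1/(-97439 + ((½)*2*(73 + 36)/6)*(-194)) = 1/(-97439 + ((½)*2*(⅙)*109)*(-194)) = 1/(-97439 + (109/6)*(-194)) = 1/(-97439 - 10573/3) = 1/(-302890/3) = -3/302890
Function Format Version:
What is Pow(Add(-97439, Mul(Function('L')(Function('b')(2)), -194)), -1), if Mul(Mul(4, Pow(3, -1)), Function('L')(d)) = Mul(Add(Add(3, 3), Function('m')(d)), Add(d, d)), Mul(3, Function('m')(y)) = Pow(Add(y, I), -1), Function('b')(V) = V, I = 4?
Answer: Rational(-3, 302890) ≈ -9.9046e-6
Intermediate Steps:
Function('m')(y) = Mul(Rational(1, 3), Pow(Add(4, y), -1)) (Function('m')(y) = Mul(Rational(1, 3), Pow(Add(y, 4), -1)) = Mul(Rational(1, 3), Pow(Add(4, y), -1)))
Function('L')(d) = Mul(Rational(3, 2), d, Add(6, Mul(Rational(1, 3), Pow(Add(4, d), -1)))) (Function('L')(d) = Mul(Rational(3, 4), Mul(Add(Add(3, 3), Mul(Rational(1, 3), Pow(Add(4, d), -1))), Add(d, d))) = Mul(Rational(3, 4), Mul(Add(6, Mul(Rational(1, 3), Pow(Add(4, d), -1))), Mul(2, d))) = Mul(Rational(3, 4), Mul(2, d, Add(6, Mul(Rational(1, 3), Pow(Add(4, d), -1))))) = Mul(Rational(3, 2), d, Add(6, Mul(Rational(1, 3), Pow(Add(4, d), -1)))))
Pow(Add(-97439, Mul(Function('L')(Function('b')(2)), -194)), -1) = Pow(Add(-97439, Mul(Mul(Rational(1, 2), 2, Pow(Add(4, 2), -1), Add(73, Mul(18, 2))), -194)), -1) = Pow(Add(-97439, Mul(Mul(Rational(1, 2), 2, Pow(6, -1), Add(73, 36)), -194)), -1) = Pow(Add(-97439, Mul(Mul(Rational(1, 2), 2, Rational(1, 6), 109), -194)), -1) = Pow(Add(-97439, Mul(Rational(109, 6), -194)), -1) = Pow(Add(-97439, Rational(-10573, 3)), -1) = Pow(Rational(-302890, 3), -1) = Rational(-3, 302890)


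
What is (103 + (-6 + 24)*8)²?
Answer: 61009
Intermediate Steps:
(103 + (-6 + 24)*8)² = (103 + 18*8)² = (103 + 144)² = 247² = 61009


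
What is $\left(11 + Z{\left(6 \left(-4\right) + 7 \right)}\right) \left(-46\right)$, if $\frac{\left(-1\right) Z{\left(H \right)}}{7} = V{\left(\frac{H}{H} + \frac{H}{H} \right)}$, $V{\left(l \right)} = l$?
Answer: $138$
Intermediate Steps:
$Z{\left(H \right)} = -14$ ($Z{\left(H \right)} = - 7 \left(\frac{H}{H} + \frac{H}{H}\right) = - 7 \left(1 + 1\right) = \left(-7\right) 2 = -14$)
$\left(11 + Z{\left(6 \left(-4\right) + 7 \right)}\right) \left(-46\right) = \left(11 - 14\right) \left(-46\right) = \left(-3\right) \left(-46\right) = 138$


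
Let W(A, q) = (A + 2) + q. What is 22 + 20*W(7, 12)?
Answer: 442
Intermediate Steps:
W(A, q) = 2 + A + q (W(A, q) = (2 + A) + q = 2 + A + q)
22 + 20*W(7, 12) = 22 + 20*(2 + 7 + 12) = 22 + 20*21 = 22 + 420 = 442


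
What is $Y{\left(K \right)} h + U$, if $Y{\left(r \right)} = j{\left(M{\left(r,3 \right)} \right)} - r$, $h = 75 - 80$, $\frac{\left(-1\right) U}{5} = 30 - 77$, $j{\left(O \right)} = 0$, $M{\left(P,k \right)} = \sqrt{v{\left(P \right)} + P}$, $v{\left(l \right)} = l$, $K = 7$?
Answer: $270$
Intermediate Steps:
$M{\left(P,k \right)} = \sqrt{2} \sqrt{P}$ ($M{\left(P,k \right)} = \sqrt{P + P} = \sqrt{2 P} = \sqrt{2} \sqrt{P}$)
$U = 235$ ($U = - 5 \left(30 - 77\right) = \left(-5\right) \left(-47\right) = 235$)
$h = -5$ ($h = 75 - 80 = -5$)
$Y{\left(r \right)} = - r$ ($Y{\left(r \right)} = 0 - r = - r$)
$Y{\left(K \right)} h + U = \left(-1\right) 7 \left(-5\right) + 235 = \left(-7\right) \left(-5\right) + 235 = 35 + 235 = 270$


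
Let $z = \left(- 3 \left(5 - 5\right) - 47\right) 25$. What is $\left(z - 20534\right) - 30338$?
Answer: $-52047$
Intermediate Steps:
$z = -1175$ ($z = \left(\left(-3\right) 0 - 47\right) 25 = \left(0 - 47\right) 25 = \left(-47\right) 25 = -1175$)
$\left(z - 20534\right) - 30338 = \left(-1175 - 20534\right) - 30338 = -21709 - 30338 = -52047$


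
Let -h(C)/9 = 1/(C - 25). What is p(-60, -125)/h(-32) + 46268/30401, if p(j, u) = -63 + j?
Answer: -549677/707 ≈ -777.48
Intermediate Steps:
h(C) = -9/(-25 + C) (h(C) = -9/(C - 25) = -9/(-25 + C))
p(-60, -125)/h(-32) + 46268/30401 = (-63 - 60)/((-9/(-25 - 32))) + 46268/30401 = -123/((-9/(-57))) + 46268*(1/30401) = -123/((-9*(-1/57))) + 1076/707 = -123/3/19 + 1076/707 = -123*19/3 + 1076/707 = -779 + 1076/707 = -549677/707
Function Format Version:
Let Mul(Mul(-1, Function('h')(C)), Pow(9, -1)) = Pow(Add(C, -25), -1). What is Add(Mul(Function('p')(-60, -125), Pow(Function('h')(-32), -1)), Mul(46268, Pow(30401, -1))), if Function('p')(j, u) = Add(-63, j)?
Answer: Rational(-549677, 707) ≈ -777.48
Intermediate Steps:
Function('h')(C) = Mul(-9, Pow(Add(-25, C), -1)) (Function('h')(C) = Mul(-9, Pow(Add(C, -25), -1)) = Mul(-9, Pow(Add(-25, C), -1)))
Add(Mul(Function('p')(-60, -125), Pow(Function('h')(-32), -1)), Mul(46268, Pow(30401, -1))) = Add(Mul(Add(-63, -60), Pow(Mul(-9, Pow(Add(-25, -32), -1)), -1)), Mul(46268, Pow(30401, -1))) = Add(Mul(-123, Pow(Mul(-9, Pow(-57, -1)), -1)), Mul(46268, Rational(1, 30401))) = Add(Mul(-123, Pow(Mul(-9, Rational(-1, 57)), -1)), Rational(1076, 707)) = Add(Mul(-123, Pow(Rational(3, 19), -1)), Rational(1076, 707)) = Add(Mul(-123, Rational(19, 3)), Rational(1076, 707)) = Add(-779, Rational(1076, 707)) = Rational(-549677, 707)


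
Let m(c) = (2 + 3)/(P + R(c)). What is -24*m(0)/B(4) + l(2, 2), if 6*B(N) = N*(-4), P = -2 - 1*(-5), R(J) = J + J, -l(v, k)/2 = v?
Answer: 11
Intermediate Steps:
l(v, k) = -2*v
R(J) = 2*J
P = 3 (P = -2 + 5 = 3)
B(N) = -2*N/3 (B(N) = (N*(-4))/6 = (-4*N)/6 = -2*N/3)
m(c) = 5/(3 + 2*c) (m(c) = (2 + 3)/(3 + 2*c) = 5/(3 + 2*c))
-24*m(0)/B(4) + l(2, 2) = -24*5/(3 + 2*0)/((-⅔*4)) - 2*2 = -24*5/(3 + 0)/(-8/3) - 4 = -24*5/3*(-3)/8 - 4 = -24*5*(⅓)*(-3)/8 - 4 = -40*(-3)/8 - 4 = -24*(-5/8) - 4 = 15 - 4 = 11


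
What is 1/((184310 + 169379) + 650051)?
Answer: 1/1003740 ≈ 9.9627e-7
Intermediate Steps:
1/((184310 + 169379) + 650051) = 1/(353689 + 650051) = 1/1003740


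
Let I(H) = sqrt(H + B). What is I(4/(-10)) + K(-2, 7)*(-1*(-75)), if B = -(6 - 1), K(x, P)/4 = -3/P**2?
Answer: -900/49 + 3*I*sqrt(15)/5 ≈ -18.367 + 2.3238*I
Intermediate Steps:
K(x, P) = -12/P**2 (K(x, P) = 4*(-3/P**2) = -12/P**2)
B = -5 (B = -1*5 = -5)
I(H) = sqrt(-5 + H) (I(H) = sqrt(H - 5) = sqrt(-5 + H))
I(4/(-10)) + K(-2, 7)*(-1*(-75)) = sqrt(-5 + 4/(-10)) + (-12/7**2)*(-1*(-75)) = sqrt(-5 + 4*(-1/10)) - 12*1/49*75 = sqrt(-5 - 2/5) - 12/49*75 = sqrt(-27/5) - 900/49 = 3*I*sqrt(15)/5 - 900/49 = -900/49 + 3*I*sqrt(15)/5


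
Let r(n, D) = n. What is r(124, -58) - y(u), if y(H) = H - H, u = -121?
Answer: 124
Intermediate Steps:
y(H) = 0
r(124, -58) - y(u) = 124 - 1*0 = 124 + 0 = 124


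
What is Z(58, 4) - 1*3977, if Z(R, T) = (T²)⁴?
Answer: 61559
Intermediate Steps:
Z(R, T) = T⁸
Z(58, 4) - 1*3977 = 4⁸ - 1*3977 = 65536 - 3977 = 61559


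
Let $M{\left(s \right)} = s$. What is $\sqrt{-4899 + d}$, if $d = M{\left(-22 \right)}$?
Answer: $i \sqrt{4921} \approx 70.15 i$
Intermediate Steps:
$d = -22$
$\sqrt{-4899 + d} = \sqrt{-4899 - 22} = \sqrt{-4921} = i \sqrt{4921}$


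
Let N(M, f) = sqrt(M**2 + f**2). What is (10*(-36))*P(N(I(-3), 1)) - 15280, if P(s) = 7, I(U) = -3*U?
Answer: -17800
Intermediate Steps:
(10*(-36))*P(N(I(-3), 1)) - 15280 = (10*(-36))*7 - 15280 = -360*7 - 15280 = -2520 - 15280 = -17800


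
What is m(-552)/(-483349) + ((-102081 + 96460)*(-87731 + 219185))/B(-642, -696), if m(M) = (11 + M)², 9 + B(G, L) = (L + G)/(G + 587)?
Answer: -6547713310086071/135821069 ≈ -4.8208e+7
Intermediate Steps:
B(G, L) = -9 + (G + L)/(587 + G) (B(G, L) = -9 + (L + G)/(G + 587) = -9 + (G + L)/(587 + G))
m(-552)/(-483349) + ((-102081 + 96460)*(-87731 + 219185))/B(-642, -696) = (11 - 552)²/(-483349) + ((-102081 + 96460)*(-87731 + 219185))/(((-5283 - 696 - 8*(-642))/(587 - 642))) = (-541)²*(-1/483349) + (-5621*131454)/(((-5283 - 696 + 5136)/(-55))) = 292681*(-1/483349) - 738902934/((-1/55*(-843))) = -292681/483349 - 738902934/843/55 = -292681/483349 - 738902934*55/843 = -292681/483349 - 13546553790/281 = -6547713310086071/135821069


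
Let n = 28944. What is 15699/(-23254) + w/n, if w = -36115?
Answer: -647105033/336531888 ≈ -1.9229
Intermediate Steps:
15699/(-23254) + w/n = 15699/(-23254) - 36115/28944 = 15699*(-1/23254) - 36115*1/28944 = -15699/23254 - 36115/28944 = -647105033/336531888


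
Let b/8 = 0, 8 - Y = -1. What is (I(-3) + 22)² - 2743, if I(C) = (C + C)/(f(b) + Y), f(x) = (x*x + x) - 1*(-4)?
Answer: -385167/169 ≈ -2279.1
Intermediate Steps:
Y = 9 (Y = 8 - 1*(-1) = 8 + 1 = 9)
b = 0 (b = 8*0 = 0)
f(x) = 4 + x + x² (f(x) = (x² + x) + 4 = (x + x²) + 4 = 4 + x + x²)
I(C) = 2*C/13 (I(C) = (C + C)/((4 + 0 + 0²) + 9) = (2*C)/((4 + 0 + 0) + 9) = (2*C)/(4 + 9) = (2*C)/13 = (2*C)*(1/13) = 2*C/13)
(I(-3) + 22)² - 2743 = ((2/13)*(-3) + 22)² - 2743 = (-6/13 + 22)² - 2743 = (280/13)² - 2743 = 78400/169 - 2743 = -385167/169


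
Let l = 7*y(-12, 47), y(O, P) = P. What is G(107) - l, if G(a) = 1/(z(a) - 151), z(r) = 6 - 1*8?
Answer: -50338/153 ≈ -329.01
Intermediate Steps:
z(r) = -2 (z(r) = 6 - 8 = -2)
G(a) = -1/153 (G(a) = 1/(-2 - 151) = 1/(-153) = -1/153)
l = 329 (l = 7*47 = 329)
G(107) - l = -1/153 - 1*329 = -1/153 - 329 = -50338/153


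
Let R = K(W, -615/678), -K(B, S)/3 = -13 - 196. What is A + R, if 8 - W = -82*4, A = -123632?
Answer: -123005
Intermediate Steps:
W = 336 (W = 8 - (-82)*4 = 8 - 1*(-328) = 8 + 328 = 336)
K(B, S) = 627 (K(B, S) = -3*(-13 - 196) = -3*(-209) = 627)
R = 627
A + R = -123632 + 627 = -123005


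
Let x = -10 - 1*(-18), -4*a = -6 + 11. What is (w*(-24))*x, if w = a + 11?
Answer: -1872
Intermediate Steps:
a = -5/4 (a = -(-6 + 11)/4 = -¼*5 = -5/4 ≈ -1.2500)
w = 39/4 (w = -5/4 + 11 = 39/4 ≈ 9.7500)
x = 8 (x = -10 + 18 = 8)
(w*(-24))*x = ((39/4)*(-24))*8 = -234*8 = -1872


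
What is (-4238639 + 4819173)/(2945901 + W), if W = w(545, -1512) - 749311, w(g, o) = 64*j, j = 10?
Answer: 290267/1098615 ≈ 0.26421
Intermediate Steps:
w(g, o) = 640 (w(g, o) = 64*10 = 640)
W = -748671 (W = 640 - 749311 = -748671)
(-4238639 + 4819173)/(2945901 + W) = (-4238639 + 4819173)/(2945901 - 748671) = 580534/2197230 = 580534*(1/2197230) = 290267/1098615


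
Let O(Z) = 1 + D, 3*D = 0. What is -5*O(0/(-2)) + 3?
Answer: -2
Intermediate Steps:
D = 0 (D = (1/3)*0 = 0)
O(Z) = 1 (O(Z) = 1 + 0 = 1)
-5*O(0/(-2)) + 3 = -5*1 + 3 = -5 + 3 = -2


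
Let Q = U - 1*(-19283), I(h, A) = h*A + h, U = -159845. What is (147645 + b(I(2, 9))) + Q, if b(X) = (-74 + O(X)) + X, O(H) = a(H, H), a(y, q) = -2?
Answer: 7027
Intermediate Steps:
I(h, A) = h + A*h (I(h, A) = A*h + h = h + A*h)
O(H) = -2
b(X) = -76 + X (b(X) = (-74 - 2) + X = -76 + X)
Q = -140562 (Q = -159845 - 1*(-19283) = -159845 + 19283 = -140562)
(147645 + b(I(2, 9))) + Q = (147645 + (-76 + 2*(1 + 9))) - 140562 = (147645 + (-76 + 2*10)) - 140562 = (147645 + (-76 + 20)) - 140562 = (147645 - 56) - 140562 = 147589 - 140562 = 7027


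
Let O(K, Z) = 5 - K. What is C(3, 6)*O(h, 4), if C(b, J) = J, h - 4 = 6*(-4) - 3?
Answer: 168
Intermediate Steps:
h = -23 (h = 4 + (6*(-4) - 3) = 4 + (-24 - 3) = 4 - 27 = -23)
C(3, 6)*O(h, 4) = 6*(5 - 1*(-23)) = 6*(5 + 23) = 6*28 = 168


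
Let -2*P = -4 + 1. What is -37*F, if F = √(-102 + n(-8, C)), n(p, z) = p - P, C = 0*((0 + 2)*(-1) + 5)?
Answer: -37*I*√446/2 ≈ -390.7*I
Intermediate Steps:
P = 3/2 (P = -(-4 + 1)/2 = -½*(-3) = 3/2 ≈ 1.5000)
C = 0 (C = 0*(2*(-1) + 5) = 0*(-2 + 5) = 0*3 = 0)
n(p, z) = -3/2 + p (n(p, z) = p - 1*3/2 = p - 3/2 = -3/2 + p)
F = I*√446/2 (F = √(-102 + (-3/2 - 8)) = √(-102 - 19/2) = √(-223/2) = I*√446/2 ≈ 10.559*I)
-37*F = -37*I*√446/2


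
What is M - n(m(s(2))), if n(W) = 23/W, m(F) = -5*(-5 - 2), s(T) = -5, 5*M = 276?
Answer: 1909/35 ≈ 54.543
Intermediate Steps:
M = 276/5 (M = (⅕)*276 = 276/5 ≈ 55.200)
m(F) = 35 (m(F) = -5*(-7) = 35)
M - n(m(s(2))) = 276/5 - 23/35 = 1909/35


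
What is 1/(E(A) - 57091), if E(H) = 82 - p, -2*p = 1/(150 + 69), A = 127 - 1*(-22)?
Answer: -438/24969941 ≈ -1.7541e-5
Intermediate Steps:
A = 149 (A = 127 + 22 = 149)
p = -1/438 (p = -1/(2*(150 + 69)) = -½/219 = -½*1/219 = -1/438 ≈ -0.0022831)
E(H) = 35917/438 (E(H) = 82 - 1*(-1/438) = 82 + 1/438 = 35917/438)
1/(E(A) - 57091) = 1/(35917/438 - 57091) = 1/(-24969941/438) = -438/24969941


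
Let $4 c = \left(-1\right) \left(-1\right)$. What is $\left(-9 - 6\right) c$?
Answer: $- \frac{15}{4} \approx -3.75$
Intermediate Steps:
$c = \frac{1}{4}$ ($c = \frac{\left(-1\right) \left(-1\right)}{4} = \frac{1}{4} \cdot 1 = \frac{1}{4} \approx 0.25$)
$\left(-9 - 6\right) c = \left(-9 - 6\right) \frac{1}{4} = \left(-15\right) \frac{1}{4} = - \frac{15}{4}$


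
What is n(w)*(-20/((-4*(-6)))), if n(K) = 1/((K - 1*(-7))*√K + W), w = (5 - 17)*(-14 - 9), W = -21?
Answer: -35/44208246 - 1415*√69/66312369 ≈ -0.00017804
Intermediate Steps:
w = 276 (w = -12*(-23) = 276)
n(K) = 1/(-21 + √K*(7 + K)) (n(K) = 1/((K - 1*(-7))*√K - 21) = 1/((K + 7)*√K - 21) = 1/((7 + K)*√K - 21) = 1/(√K*(7 + K) - 21) = 1/(-21 + √K*(7 + K)))
n(w)*(-20/((-4*(-6)))) = (-20/((-4*(-6))))/(-21 + 276^(3/2) + 7*√276) = (-20/24)/(-21 + 552*√69 + 7*(2*√69)) = (-20*1/24)/(-21 + 552*√69 + 14*√69) = -⅚/(-21 + 566*√69) = -5/(6*(-21 + 566*√69))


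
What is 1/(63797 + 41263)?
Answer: 1/105060 ≈ 9.5184e-6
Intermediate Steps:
1/(63797 + 41263) = 1/105060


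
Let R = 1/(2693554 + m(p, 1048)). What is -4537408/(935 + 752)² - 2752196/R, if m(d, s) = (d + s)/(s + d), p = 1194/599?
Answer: -21097712621710217228/2845969 ≈ -7.4132e+12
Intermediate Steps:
p = 1194/599 (p = 1194*(1/599) = 1194/599 ≈ 1.9933)
m(d, s) = 1 (m(d, s) = (d + s)/(d + s) = 1)
R = 1/2693555 (R = 1/(2693554 + 1) = 1/2693555 ≈ 3.7126e-7)
-4537408/(935 + 752)² - 2752196/R = -4537408/(935 + 752)² - 2752196/1/2693555 = -4537408/(1687²) - 2752196*2693555 = -4537408/2845969 - 7413191296780 = -21097712621710217228/2845969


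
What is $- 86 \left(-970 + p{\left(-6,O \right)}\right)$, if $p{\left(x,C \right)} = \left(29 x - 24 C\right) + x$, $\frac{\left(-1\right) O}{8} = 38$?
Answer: $-528556$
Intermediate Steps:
$O = -304$ ($O = \left(-8\right) 38 = -304$)
$p{\left(x,C \right)} = - 24 C + 30 x$ ($p{\left(x,C \right)} = \left(- 24 C + 29 x\right) + x = - 24 C + 30 x$)
$- 86 \left(-970 + p{\left(-6,O \right)}\right) = - 86 \left(-970 + \left(\left(-24\right) \left(-304\right) + 30 \left(-6\right)\right)\right) = - 86 \left(-970 + \left(7296 - 180\right)\right) = - 86 \left(-970 + 7116\right) = \left(-86\right) 6146 = -528556$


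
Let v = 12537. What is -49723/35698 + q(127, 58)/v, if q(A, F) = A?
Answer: -618843605/447545826 ≈ -1.3827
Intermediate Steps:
-49723/35698 + q(127, 58)/v = -49723/35698 + 127/12537 = -618843605/447545826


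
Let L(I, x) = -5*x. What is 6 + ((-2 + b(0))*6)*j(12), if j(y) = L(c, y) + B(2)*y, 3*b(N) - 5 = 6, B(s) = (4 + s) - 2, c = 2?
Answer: -114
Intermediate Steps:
B(s) = 2 + s
b(N) = 11/3 (b(N) = 5/3 + (⅓)*6 = 5/3 + 2 = 11/3)
j(y) = -y (j(y) = -5*y + (2 + 2)*y = -5*y + 4*y = -y)
6 + ((-2 + b(0))*6)*j(12) = 6 + ((-2 + 11/3)*6)*(-1*12) = 6 + ((5/3)*6)*(-12) = 6 + 10*(-12) = 6 - 120 = -114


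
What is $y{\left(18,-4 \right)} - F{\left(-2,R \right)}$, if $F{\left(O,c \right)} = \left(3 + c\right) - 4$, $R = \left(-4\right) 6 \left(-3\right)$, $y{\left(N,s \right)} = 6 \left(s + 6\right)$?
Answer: $-59$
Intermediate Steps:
$y{\left(N,s \right)} = 36 + 6 s$ ($y{\left(N,s \right)} = 6 \left(6 + s\right) = 36 + 6 s$)
$R = 72$ ($R = \left(-24\right) \left(-3\right) = 72$)
$F{\left(O,c \right)} = -1 + c$
$y{\left(18,-4 \right)} - F{\left(-2,R \right)} = \left(36 + 6 \left(-4\right)\right) - \left(-1 + 72\right) = \left(36 - 24\right) - 71 = 12 - 71 = -59$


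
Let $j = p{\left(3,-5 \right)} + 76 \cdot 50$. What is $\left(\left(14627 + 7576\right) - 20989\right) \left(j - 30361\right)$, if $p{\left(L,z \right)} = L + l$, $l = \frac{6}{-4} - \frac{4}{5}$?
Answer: $- \frac{161221021}{5} \approx -3.2244 \cdot 10^{7}$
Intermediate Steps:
$l = - \frac{23}{10}$ ($l = 6 \left(- \frac{1}{4}\right) - \frac{4}{5} = - \frac{3}{2} - \frac{4}{5} = - \frac{23}{10} \approx -2.3$)
$p{\left(L,z \right)} = - \frac{23}{10} + L$ ($p{\left(L,z \right)} = L - \frac{23}{10} = - \frac{23}{10} + L$)
$j = \frac{38007}{10}$ ($j = \left(- \frac{23}{10} + 3\right) + 76 \cdot 50 = \frac{7}{10} + 3800 = \frac{38007}{10} \approx 3800.7$)
$\left(\left(14627 + 7576\right) - 20989\right) \left(j - 30361\right) = \left(\left(14627 + 7576\right) - 20989\right) \left(\frac{38007}{10} - 30361\right) = \left(22203 - 20989\right) \left(- \frac{265603}{10}\right) = 1214 \left(- \frac{265603}{10}\right) = - \frac{161221021}{5}$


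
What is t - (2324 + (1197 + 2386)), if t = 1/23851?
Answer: -140887856/23851 ≈ -5907.0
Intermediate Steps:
t = 1/23851 ≈ 4.1927e-5
t - (2324 + (1197 + 2386)) = 1/23851 - (2324 + (1197 + 2386)) = 1/23851 - (2324 + 3583) = 1/23851 - 1*5907 = 1/23851 - 5907 = -140887856/23851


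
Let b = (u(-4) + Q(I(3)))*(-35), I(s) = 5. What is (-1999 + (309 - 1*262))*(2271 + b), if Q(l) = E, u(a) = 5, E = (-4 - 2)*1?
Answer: -4501312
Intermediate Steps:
E = -6 (E = -6*1 = -6)
Q(l) = -6
b = 35 (b = (5 - 6)*(-35) = -1*(-35) = 35)
(-1999 + (309 - 1*262))*(2271 + b) = (-1999 + (309 - 1*262))*(2271 + 35) = (-1999 + (309 - 262))*2306 = (-1999 + 47)*2306 = -1952*2306 = -4501312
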